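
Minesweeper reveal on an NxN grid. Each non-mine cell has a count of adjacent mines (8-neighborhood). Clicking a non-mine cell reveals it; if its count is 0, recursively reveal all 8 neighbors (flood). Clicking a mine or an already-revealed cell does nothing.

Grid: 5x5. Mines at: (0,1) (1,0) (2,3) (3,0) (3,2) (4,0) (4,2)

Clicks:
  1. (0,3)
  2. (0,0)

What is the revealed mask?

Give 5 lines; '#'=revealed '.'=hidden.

Answer: #.###
..###
.....
.....
.....

Derivation:
Click 1 (0,3) count=0: revealed 6 new [(0,2) (0,3) (0,4) (1,2) (1,3) (1,4)] -> total=6
Click 2 (0,0) count=2: revealed 1 new [(0,0)] -> total=7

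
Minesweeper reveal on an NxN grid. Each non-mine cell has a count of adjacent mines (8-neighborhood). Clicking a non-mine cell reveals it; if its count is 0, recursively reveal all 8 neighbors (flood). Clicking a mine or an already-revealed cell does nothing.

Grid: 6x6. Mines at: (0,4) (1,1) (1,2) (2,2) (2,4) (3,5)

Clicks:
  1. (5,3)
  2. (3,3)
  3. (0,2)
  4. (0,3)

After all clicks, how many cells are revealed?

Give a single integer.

Answer: 21

Derivation:
Click 1 (5,3) count=0: revealed 19 new [(2,0) (2,1) (3,0) (3,1) (3,2) (3,3) (3,4) (4,0) (4,1) (4,2) (4,3) (4,4) (4,5) (5,0) (5,1) (5,2) (5,3) (5,4) (5,5)] -> total=19
Click 2 (3,3) count=2: revealed 0 new [(none)] -> total=19
Click 3 (0,2) count=2: revealed 1 new [(0,2)] -> total=20
Click 4 (0,3) count=2: revealed 1 new [(0,3)] -> total=21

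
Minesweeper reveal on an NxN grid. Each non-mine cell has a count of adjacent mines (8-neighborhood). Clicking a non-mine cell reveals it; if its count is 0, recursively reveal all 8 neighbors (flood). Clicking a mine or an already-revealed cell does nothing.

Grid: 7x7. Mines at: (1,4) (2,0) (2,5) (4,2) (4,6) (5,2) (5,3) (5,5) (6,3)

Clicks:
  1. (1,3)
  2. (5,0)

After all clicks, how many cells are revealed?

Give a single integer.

Answer: 9

Derivation:
Click 1 (1,3) count=1: revealed 1 new [(1,3)] -> total=1
Click 2 (5,0) count=0: revealed 8 new [(3,0) (3,1) (4,0) (4,1) (5,0) (5,1) (6,0) (6,1)] -> total=9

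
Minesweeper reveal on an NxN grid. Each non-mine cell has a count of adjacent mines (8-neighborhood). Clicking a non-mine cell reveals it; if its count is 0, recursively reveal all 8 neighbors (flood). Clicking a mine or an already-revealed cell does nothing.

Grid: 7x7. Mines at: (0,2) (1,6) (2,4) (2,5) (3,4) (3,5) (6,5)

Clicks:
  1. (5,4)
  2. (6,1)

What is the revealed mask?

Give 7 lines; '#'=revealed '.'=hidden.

Answer: ##.....
####...
####...
####...
#####..
#####..
#####..

Derivation:
Click 1 (5,4) count=1: revealed 1 new [(5,4)] -> total=1
Click 2 (6,1) count=0: revealed 28 new [(0,0) (0,1) (1,0) (1,1) (1,2) (1,3) (2,0) (2,1) (2,2) (2,3) (3,0) (3,1) (3,2) (3,3) (4,0) (4,1) (4,2) (4,3) (4,4) (5,0) (5,1) (5,2) (5,3) (6,0) (6,1) (6,2) (6,3) (6,4)] -> total=29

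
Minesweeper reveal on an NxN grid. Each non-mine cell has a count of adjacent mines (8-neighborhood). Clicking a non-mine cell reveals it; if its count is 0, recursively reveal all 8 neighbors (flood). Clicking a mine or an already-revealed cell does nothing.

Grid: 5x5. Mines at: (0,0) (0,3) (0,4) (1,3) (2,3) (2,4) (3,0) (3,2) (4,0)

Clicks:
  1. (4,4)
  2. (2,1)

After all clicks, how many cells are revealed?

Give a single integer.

Click 1 (4,4) count=0: revealed 4 new [(3,3) (3,4) (4,3) (4,4)] -> total=4
Click 2 (2,1) count=2: revealed 1 new [(2,1)] -> total=5

Answer: 5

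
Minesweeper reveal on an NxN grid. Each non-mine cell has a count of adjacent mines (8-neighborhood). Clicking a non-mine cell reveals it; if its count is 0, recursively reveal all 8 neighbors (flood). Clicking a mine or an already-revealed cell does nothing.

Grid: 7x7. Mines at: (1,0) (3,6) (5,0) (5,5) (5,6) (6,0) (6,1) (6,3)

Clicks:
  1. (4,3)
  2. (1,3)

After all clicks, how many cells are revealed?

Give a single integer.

Click 1 (4,3) count=0: revealed 35 new [(0,1) (0,2) (0,3) (0,4) (0,5) (0,6) (1,1) (1,2) (1,3) (1,4) (1,5) (1,6) (2,0) (2,1) (2,2) (2,3) (2,4) (2,5) (2,6) (3,0) (3,1) (3,2) (3,3) (3,4) (3,5) (4,0) (4,1) (4,2) (4,3) (4,4) (4,5) (5,1) (5,2) (5,3) (5,4)] -> total=35
Click 2 (1,3) count=0: revealed 0 new [(none)] -> total=35

Answer: 35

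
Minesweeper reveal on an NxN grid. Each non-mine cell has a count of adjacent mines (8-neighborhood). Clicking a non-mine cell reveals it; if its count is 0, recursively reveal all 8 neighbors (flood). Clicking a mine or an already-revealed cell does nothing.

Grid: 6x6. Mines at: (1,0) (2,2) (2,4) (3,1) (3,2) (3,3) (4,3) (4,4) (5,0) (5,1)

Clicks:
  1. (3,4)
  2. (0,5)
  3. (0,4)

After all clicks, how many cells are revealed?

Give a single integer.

Click 1 (3,4) count=4: revealed 1 new [(3,4)] -> total=1
Click 2 (0,5) count=0: revealed 10 new [(0,1) (0,2) (0,3) (0,4) (0,5) (1,1) (1,2) (1,3) (1,4) (1,5)] -> total=11
Click 3 (0,4) count=0: revealed 0 new [(none)] -> total=11

Answer: 11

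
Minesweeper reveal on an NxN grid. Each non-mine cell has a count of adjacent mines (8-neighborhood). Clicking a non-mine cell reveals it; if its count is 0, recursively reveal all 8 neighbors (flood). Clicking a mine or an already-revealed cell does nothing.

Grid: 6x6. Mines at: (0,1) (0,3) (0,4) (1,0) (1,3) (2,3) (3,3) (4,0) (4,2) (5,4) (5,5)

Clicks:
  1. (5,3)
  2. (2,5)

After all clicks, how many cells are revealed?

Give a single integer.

Click 1 (5,3) count=2: revealed 1 new [(5,3)] -> total=1
Click 2 (2,5) count=0: revealed 8 new [(1,4) (1,5) (2,4) (2,5) (3,4) (3,5) (4,4) (4,5)] -> total=9

Answer: 9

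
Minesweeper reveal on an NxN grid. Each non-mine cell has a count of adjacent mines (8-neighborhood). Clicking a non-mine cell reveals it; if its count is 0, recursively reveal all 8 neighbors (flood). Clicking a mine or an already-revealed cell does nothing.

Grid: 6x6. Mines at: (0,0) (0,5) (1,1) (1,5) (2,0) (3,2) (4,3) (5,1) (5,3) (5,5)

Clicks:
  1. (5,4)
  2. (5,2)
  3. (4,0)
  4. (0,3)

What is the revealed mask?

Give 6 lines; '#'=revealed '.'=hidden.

Answer: ..###.
..###.
..###.
......
#.....
..#.#.

Derivation:
Click 1 (5,4) count=3: revealed 1 new [(5,4)] -> total=1
Click 2 (5,2) count=3: revealed 1 new [(5,2)] -> total=2
Click 3 (4,0) count=1: revealed 1 new [(4,0)] -> total=3
Click 4 (0,3) count=0: revealed 9 new [(0,2) (0,3) (0,4) (1,2) (1,3) (1,4) (2,2) (2,3) (2,4)] -> total=12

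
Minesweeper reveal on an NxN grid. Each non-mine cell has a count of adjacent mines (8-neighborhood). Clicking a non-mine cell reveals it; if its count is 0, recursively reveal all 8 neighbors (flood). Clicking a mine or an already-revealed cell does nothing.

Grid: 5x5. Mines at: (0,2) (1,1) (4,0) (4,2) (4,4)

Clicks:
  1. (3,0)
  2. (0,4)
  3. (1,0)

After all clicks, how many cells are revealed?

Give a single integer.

Click 1 (3,0) count=1: revealed 1 new [(3,0)] -> total=1
Click 2 (0,4) count=0: revealed 11 new [(0,3) (0,4) (1,2) (1,3) (1,4) (2,2) (2,3) (2,4) (3,2) (3,3) (3,4)] -> total=12
Click 3 (1,0) count=1: revealed 1 new [(1,0)] -> total=13

Answer: 13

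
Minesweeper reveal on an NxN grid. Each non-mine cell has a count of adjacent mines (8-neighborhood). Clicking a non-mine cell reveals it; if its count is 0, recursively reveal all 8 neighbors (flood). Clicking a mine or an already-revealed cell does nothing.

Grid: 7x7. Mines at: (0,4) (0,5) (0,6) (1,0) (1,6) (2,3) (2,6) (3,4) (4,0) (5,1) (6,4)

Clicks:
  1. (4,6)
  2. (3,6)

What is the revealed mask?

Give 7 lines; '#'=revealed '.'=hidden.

Click 1 (4,6) count=0: revealed 8 new [(3,5) (3,6) (4,5) (4,6) (5,5) (5,6) (6,5) (6,6)] -> total=8
Click 2 (3,6) count=1: revealed 0 new [(none)] -> total=8

Answer: .......
.......
.......
.....##
.....##
.....##
.....##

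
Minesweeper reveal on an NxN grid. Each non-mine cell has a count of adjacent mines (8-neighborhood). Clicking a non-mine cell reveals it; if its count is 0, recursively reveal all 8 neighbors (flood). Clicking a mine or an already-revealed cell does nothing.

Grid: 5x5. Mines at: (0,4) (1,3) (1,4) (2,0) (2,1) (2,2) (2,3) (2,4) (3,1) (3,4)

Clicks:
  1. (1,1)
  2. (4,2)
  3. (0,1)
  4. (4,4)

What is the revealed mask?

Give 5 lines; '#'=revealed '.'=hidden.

Click 1 (1,1) count=3: revealed 1 new [(1,1)] -> total=1
Click 2 (4,2) count=1: revealed 1 new [(4,2)] -> total=2
Click 3 (0,1) count=0: revealed 5 new [(0,0) (0,1) (0,2) (1,0) (1,2)] -> total=7
Click 4 (4,4) count=1: revealed 1 new [(4,4)] -> total=8

Answer: ###..
###..
.....
.....
..#.#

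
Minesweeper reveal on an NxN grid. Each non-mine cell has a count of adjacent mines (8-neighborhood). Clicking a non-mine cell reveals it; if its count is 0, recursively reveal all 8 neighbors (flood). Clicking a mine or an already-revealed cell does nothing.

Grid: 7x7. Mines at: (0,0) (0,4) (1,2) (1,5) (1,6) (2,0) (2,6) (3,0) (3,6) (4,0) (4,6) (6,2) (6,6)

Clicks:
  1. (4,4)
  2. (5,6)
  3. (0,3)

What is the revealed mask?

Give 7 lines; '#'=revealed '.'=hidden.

Answer: ...#...
.......
.#####.
.#####.
.#####.
.######
...###.

Derivation:
Click 1 (4,4) count=0: revealed 23 new [(2,1) (2,2) (2,3) (2,4) (2,5) (3,1) (3,2) (3,3) (3,4) (3,5) (4,1) (4,2) (4,3) (4,4) (4,5) (5,1) (5,2) (5,3) (5,4) (5,5) (6,3) (6,4) (6,5)] -> total=23
Click 2 (5,6) count=2: revealed 1 new [(5,6)] -> total=24
Click 3 (0,3) count=2: revealed 1 new [(0,3)] -> total=25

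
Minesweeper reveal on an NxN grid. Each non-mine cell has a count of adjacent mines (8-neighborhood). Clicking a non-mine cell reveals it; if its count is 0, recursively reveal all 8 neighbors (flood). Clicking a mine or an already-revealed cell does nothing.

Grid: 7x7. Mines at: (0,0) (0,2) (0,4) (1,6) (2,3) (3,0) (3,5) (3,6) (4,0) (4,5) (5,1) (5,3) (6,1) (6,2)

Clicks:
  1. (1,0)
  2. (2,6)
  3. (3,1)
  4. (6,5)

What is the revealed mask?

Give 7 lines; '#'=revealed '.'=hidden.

Answer: .......
#......
......#
.#.....
.......
....###
....###

Derivation:
Click 1 (1,0) count=1: revealed 1 new [(1,0)] -> total=1
Click 2 (2,6) count=3: revealed 1 new [(2,6)] -> total=2
Click 3 (3,1) count=2: revealed 1 new [(3,1)] -> total=3
Click 4 (6,5) count=0: revealed 6 new [(5,4) (5,5) (5,6) (6,4) (6,5) (6,6)] -> total=9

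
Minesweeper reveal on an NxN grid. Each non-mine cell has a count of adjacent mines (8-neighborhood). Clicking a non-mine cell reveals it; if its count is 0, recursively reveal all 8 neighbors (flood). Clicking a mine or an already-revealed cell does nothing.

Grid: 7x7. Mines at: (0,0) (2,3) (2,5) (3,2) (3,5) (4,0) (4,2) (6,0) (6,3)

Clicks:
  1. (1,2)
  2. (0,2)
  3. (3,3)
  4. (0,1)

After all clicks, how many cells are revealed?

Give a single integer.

Click 1 (1,2) count=1: revealed 1 new [(1,2)] -> total=1
Click 2 (0,2) count=0: revealed 11 new [(0,1) (0,2) (0,3) (0,4) (0,5) (0,6) (1,1) (1,3) (1,4) (1,5) (1,6)] -> total=12
Click 3 (3,3) count=3: revealed 1 new [(3,3)] -> total=13
Click 4 (0,1) count=1: revealed 0 new [(none)] -> total=13

Answer: 13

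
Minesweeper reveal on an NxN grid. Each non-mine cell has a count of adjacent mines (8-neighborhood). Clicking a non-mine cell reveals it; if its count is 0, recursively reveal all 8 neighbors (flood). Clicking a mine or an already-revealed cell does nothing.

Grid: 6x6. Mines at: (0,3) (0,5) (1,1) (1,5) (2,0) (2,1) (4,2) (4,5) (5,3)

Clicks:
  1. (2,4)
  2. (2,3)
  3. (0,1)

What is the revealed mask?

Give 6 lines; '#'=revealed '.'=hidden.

Answer: .#....
..###.
..###.
..###.
......
......

Derivation:
Click 1 (2,4) count=1: revealed 1 new [(2,4)] -> total=1
Click 2 (2,3) count=0: revealed 8 new [(1,2) (1,3) (1,4) (2,2) (2,3) (3,2) (3,3) (3,4)] -> total=9
Click 3 (0,1) count=1: revealed 1 new [(0,1)] -> total=10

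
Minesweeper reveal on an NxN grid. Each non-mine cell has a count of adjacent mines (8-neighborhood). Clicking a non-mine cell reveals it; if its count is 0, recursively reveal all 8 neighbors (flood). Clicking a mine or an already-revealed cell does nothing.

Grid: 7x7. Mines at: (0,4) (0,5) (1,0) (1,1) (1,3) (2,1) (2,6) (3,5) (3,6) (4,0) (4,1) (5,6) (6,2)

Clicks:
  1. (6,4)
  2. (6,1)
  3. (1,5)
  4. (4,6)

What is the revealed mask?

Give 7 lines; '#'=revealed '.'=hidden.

Answer: .......
.....#.
..###..
..###..
..#####
..####.
.#.###.

Derivation:
Click 1 (6,4) count=0: revealed 17 new [(2,2) (2,3) (2,4) (3,2) (3,3) (3,4) (4,2) (4,3) (4,4) (4,5) (5,2) (5,3) (5,4) (5,5) (6,3) (6,4) (6,5)] -> total=17
Click 2 (6,1) count=1: revealed 1 new [(6,1)] -> total=18
Click 3 (1,5) count=3: revealed 1 new [(1,5)] -> total=19
Click 4 (4,6) count=3: revealed 1 new [(4,6)] -> total=20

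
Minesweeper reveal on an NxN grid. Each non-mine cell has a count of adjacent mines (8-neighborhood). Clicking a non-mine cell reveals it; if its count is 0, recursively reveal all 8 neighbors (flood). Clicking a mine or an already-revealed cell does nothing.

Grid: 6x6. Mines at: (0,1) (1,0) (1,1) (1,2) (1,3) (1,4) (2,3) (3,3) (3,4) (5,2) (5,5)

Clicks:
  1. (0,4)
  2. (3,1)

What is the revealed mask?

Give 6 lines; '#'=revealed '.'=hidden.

Answer: ....#.
......
###...
###...
###...
##....

Derivation:
Click 1 (0,4) count=2: revealed 1 new [(0,4)] -> total=1
Click 2 (3,1) count=0: revealed 11 new [(2,0) (2,1) (2,2) (3,0) (3,1) (3,2) (4,0) (4,1) (4,2) (5,0) (5,1)] -> total=12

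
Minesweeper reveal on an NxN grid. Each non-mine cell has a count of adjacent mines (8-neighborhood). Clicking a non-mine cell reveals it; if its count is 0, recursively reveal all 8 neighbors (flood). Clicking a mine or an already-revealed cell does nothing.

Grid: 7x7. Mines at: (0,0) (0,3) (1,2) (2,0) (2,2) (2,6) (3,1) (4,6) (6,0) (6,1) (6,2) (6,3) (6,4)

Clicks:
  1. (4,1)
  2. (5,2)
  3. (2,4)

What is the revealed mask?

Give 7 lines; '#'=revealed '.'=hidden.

Answer: .......
...###.
...###.
..####.
.#####.
..####.
.......

Derivation:
Click 1 (4,1) count=1: revealed 1 new [(4,1)] -> total=1
Click 2 (5,2) count=3: revealed 1 new [(5,2)] -> total=2
Click 3 (2,4) count=0: revealed 17 new [(1,3) (1,4) (1,5) (2,3) (2,4) (2,5) (3,2) (3,3) (3,4) (3,5) (4,2) (4,3) (4,4) (4,5) (5,3) (5,4) (5,5)] -> total=19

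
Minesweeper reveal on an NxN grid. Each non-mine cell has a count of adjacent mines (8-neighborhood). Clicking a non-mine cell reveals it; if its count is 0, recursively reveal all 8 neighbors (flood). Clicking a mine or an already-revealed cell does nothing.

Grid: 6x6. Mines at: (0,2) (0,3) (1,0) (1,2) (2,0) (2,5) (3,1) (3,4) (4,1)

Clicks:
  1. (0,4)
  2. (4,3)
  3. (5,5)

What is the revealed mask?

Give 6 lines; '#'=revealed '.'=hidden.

Click 1 (0,4) count=1: revealed 1 new [(0,4)] -> total=1
Click 2 (4,3) count=1: revealed 1 new [(4,3)] -> total=2
Click 3 (5,5) count=0: revealed 7 new [(4,2) (4,4) (4,5) (5,2) (5,3) (5,4) (5,5)] -> total=9

Answer: ....#.
......
......
......
..####
..####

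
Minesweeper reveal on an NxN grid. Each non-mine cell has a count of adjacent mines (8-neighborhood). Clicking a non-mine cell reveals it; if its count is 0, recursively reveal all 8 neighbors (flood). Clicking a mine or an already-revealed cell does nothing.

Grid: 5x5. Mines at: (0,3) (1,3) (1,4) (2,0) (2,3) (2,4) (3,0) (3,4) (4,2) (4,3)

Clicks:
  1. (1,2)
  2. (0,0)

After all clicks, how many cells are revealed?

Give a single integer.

Click 1 (1,2) count=3: revealed 1 new [(1,2)] -> total=1
Click 2 (0,0) count=0: revealed 5 new [(0,0) (0,1) (0,2) (1,0) (1,1)] -> total=6

Answer: 6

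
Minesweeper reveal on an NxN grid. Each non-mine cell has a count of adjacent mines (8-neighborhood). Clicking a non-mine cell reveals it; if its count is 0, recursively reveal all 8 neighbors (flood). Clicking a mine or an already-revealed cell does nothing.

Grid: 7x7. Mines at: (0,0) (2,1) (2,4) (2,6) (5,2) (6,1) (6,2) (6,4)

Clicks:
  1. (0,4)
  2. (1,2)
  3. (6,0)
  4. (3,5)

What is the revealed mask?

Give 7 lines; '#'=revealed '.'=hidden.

Answer: .######
.######
.......
.....#.
.......
.......
#......

Derivation:
Click 1 (0,4) count=0: revealed 12 new [(0,1) (0,2) (0,3) (0,4) (0,5) (0,6) (1,1) (1,2) (1,3) (1,4) (1,5) (1,6)] -> total=12
Click 2 (1,2) count=1: revealed 0 new [(none)] -> total=12
Click 3 (6,0) count=1: revealed 1 new [(6,0)] -> total=13
Click 4 (3,5) count=2: revealed 1 new [(3,5)] -> total=14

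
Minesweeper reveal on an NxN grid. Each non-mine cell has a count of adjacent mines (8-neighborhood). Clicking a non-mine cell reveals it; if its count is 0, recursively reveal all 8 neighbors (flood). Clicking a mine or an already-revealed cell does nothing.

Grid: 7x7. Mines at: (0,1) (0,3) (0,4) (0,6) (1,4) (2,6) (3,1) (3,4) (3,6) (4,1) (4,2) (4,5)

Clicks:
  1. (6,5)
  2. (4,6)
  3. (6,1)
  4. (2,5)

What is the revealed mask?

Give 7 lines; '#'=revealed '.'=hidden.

Answer: .......
.......
.....#.
.......
......#
#######
#######

Derivation:
Click 1 (6,5) count=0: revealed 14 new [(5,0) (5,1) (5,2) (5,3) (5,4) (5,5) (5,6) (6,0) (6,1) (6,2) (6,3) (6,4) (6,5) (6,6)] -> total=14
Click 2 (4,6) count=2: revealed 1 new [(4,6)] -> total=15
Click 3 (6,1) count=0: revealed 0 new [(none)] -> total=15
Click 4 (2,5) count=4: revealed 1 new [(2,5)] -> total=16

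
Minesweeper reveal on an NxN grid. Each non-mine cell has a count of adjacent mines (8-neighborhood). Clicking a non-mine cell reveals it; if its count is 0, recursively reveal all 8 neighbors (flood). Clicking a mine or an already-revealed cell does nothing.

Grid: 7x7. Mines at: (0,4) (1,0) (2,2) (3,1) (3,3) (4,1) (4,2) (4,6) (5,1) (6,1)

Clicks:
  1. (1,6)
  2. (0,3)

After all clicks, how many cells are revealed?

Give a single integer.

Click 1 (1,6) count=0: revealed 11 new [(0,5) (0,6) (1,4) (1,5) (1,6) (2,4) (2,5) (2,6) (3,4) (3,5) (3,6)] -> total=11
Click 2 (0,3) count=1: revealed 1 new [(0,3)] -> total=12

Answer: 12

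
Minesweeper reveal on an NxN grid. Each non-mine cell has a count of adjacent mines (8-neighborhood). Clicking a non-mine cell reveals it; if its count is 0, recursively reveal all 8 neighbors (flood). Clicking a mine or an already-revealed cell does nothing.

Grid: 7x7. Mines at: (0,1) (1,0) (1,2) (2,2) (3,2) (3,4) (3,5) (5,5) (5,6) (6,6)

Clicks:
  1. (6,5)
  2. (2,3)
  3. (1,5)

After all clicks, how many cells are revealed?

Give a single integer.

Click 1 (6,5) count=3: revealed 1 new [(6,5)] -> total=1
Click 2 (2,3) count=4: revealed 1 new [(2,3)] -> total=2
Click 3 (1,5) count=0: revealed 11 new [(0,3) (0,4) (0,5) (0,6) (1,3) (1,4) (1,5) (1,6) (2,4) (2,5) (2,6)] -> total=13

Answer: 13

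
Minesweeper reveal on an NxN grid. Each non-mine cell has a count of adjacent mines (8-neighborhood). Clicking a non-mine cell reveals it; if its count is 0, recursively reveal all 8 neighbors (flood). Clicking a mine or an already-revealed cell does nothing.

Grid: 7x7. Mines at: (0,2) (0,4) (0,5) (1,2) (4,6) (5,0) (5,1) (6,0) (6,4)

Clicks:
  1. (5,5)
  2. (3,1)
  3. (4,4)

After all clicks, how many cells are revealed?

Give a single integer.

Answer: 32

Derivation:
Click 1 (5,5) count=2: revealed 1 new [(5,5)] -> total=1
Click 2 (3,1) count=0: revealed 31 new [(0,0) (0,1) (1,0) (1,1) (1,3) (1,4) (1,5) (1,6) (2,0) (2,1) (2,2) (2,3) (2,4) (2,5) (2,6) (3,0) (3,1) (3,2) (3,3) (3,4) (3,5) (3,6) (4,0) (4,1) (4,2) (4,3) (4,4) (4,5) (5,2) (5,3) (5,4)] -> total=32
Click 3 (4,4) count=0: revealed 0 new [(none)] -> total=32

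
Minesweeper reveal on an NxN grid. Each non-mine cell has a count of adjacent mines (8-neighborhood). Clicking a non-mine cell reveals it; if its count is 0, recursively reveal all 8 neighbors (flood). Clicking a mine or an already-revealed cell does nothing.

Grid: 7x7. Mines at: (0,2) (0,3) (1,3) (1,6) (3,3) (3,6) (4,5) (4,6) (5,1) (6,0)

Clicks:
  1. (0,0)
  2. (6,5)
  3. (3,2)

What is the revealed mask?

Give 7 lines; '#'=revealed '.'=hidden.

Answer: ##.....
###....
###....
###....
#####..
..#####
..#####

Derivation:
Click 1 (0,0) count=0: revealed 14 new [(0,0) (0,1) (1,0) (1,1) (1,2) (2,0) (2,1) (2,2) (3,0) (3,1) (3,2) (4,0) (4,1) (4,2)] -> total=14
Click 2 (6,5) count=0: revealed 12 new [(4,3) (4,4) (5,2) (5,3) (5,4) (5,5) (5,6) (6,2) (6,3) (6,4) (6,5) (6,6)] -> total=26
Click 3 (3,2) count=1: revealed 0 new [(none)] -> total=26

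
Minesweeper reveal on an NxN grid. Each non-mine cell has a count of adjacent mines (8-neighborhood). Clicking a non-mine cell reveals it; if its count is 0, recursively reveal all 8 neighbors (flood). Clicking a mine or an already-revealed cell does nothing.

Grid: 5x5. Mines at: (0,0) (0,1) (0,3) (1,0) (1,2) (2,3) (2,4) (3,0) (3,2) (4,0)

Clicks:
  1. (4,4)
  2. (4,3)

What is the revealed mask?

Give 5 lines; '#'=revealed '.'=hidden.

Answer: .....
.....
.....
...##
...##

Derivation:
Click 1 (4,4) count=0: revealed 4 new [(3,3) (3,4) (4,3) (4,4)] -> total=4
Click 2 (4,3) count=1: revealed 0 new [(none)] -> total=4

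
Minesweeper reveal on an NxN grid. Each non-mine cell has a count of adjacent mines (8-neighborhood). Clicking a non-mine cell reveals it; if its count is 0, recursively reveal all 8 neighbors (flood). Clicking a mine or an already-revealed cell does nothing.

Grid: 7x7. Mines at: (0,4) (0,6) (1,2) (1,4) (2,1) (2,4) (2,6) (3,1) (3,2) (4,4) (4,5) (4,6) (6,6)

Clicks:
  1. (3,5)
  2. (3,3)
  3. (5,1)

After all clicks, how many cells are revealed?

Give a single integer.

Answer: 18

Derivation:
Click 1 (3,5) count=5: revealed 1 new [(3,5)] -> total=1
Click 2 (3,3) count=3: revealed 1 new [(3,3)] -> total=2
Click 3 (5,1) count=0: revealed 16 new [(4,0) (4,1) (4,2) (4,3) (5,0) (5,1) (5,2) (5,3) (5,4) (5,5) (6,0) (6,1) (6,2) (6,3) (6,4) (6,5)] -> total=18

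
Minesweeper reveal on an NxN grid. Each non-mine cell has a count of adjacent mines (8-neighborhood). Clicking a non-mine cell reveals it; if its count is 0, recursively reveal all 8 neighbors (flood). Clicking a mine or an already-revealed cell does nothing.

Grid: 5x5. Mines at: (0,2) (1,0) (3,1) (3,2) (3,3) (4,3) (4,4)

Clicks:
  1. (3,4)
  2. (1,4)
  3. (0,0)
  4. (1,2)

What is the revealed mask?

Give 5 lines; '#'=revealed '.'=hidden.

Answer: #..##
..###
...##
....#
.....

Derivation:
Click 1 (3,4) count=3: revealed 1 new [(3,4)] -> total=1
Click 2 (1,4) count=0: revealed 6 new [(0,3) (0,4) (1,3) (1,4) (2,3) (2,4)] -> total=7
Click 3 (0,0) count=1: revealed 1 new [(0,0)] -> total=8
Click 4 (1,2) count=1: revealed 1 new [(1,2)] -> total=9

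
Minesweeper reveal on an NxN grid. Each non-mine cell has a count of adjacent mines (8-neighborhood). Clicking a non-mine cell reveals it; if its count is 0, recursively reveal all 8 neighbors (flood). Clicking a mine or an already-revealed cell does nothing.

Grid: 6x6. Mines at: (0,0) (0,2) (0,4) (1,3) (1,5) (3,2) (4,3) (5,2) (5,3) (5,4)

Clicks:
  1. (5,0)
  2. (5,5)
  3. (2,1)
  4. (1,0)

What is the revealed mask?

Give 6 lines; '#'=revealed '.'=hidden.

Click 1 (5,0) count=0: revealed 10 new [(1,0) (1,1) (2,0) (2,1) (3,0) (3,1) (4,0) (4,1) (5,0) (5,1)] -> total=10
Click 2 (5,5) count=1: revealed 1 new [(5,5)] -> total=11
Click 3 (2,1) count=1: revealed 0 new [(none)] -> total=11
Click 4 (1,0) count=1: revealed 0 new [(none)] -> total=11

Answer: ......
##....
##....
##....
##....
##...#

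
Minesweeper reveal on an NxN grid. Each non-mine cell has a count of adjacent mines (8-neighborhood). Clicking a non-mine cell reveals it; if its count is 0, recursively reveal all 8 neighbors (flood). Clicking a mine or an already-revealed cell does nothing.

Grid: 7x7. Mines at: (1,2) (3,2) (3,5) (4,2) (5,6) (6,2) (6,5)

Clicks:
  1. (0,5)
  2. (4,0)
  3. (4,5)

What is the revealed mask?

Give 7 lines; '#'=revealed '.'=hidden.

Answer: ##.####
##.####
##.####
##.....
##...#.
##.....
##.....

Derivation:
Click 1 (0,5) count=0: revealed 12 new [(0,3) (0,4) (0,5) (0,6) (1,3) (1,4) (1,5) (1,6) (2,3) (2,4) (2,5) (2,6)] -> total=12
Click 2 (4,0) count=0: revealed 14 new [(0,0) (0,1) (1,0) (1,1) (2,0) (2,1) (3,0) (3,1) (4,0) (4,1) (5,0) (5,1) (6,0) (6,1)] -> total=26
Click 3 (4,5) count=2: revealed 1 new [(4,5)] -> total=27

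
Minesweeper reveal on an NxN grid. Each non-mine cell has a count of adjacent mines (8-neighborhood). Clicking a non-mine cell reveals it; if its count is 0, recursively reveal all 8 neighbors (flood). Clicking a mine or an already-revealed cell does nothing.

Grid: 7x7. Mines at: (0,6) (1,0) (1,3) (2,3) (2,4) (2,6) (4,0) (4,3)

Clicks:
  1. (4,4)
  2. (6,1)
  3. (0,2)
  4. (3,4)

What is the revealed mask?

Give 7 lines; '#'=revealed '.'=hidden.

Click 1 (4,4) count=1: revealed 1 new [(4,4)] -> total=1
Click 2 (6,1) count=0: revealed 19 new [(3,4) (3,5) (3,6) (4,5) (4,6) (5,0) (5,1) (5,2) (5,3) (5,4) (5,5) (5,6) (6,0) (6,1) (6,2) (6,3) (6,4) (6,5) (6,6)] -> total=20
Click 3 (0,2) count=1: revealed 1 new [(0,2)] -> total=21
Click 4 (3,4) count=3: revealed 0 new [(none)] -> total=21

Answer: ..#....
.......
.......
....###
....###
#######
#######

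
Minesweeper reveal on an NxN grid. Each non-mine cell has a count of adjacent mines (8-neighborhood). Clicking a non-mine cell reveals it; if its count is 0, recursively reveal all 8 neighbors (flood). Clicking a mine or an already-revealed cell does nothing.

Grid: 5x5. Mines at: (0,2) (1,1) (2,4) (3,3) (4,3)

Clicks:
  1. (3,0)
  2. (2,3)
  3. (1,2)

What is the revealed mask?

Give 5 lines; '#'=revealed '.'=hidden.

Click 1 (3,0) count=0: revealed 9 new [(2,0) (2,1) (2,2) (3,0) (3,1) (3,2) (4,0) (4,1) (4,2)] -> total=9
Click 2 (2,3) count=2: revealed 1 new [(2,3)] -> total=10
Click 3 (1,2) count=2: revealed 1 new [(1,2)] -> total=11

Answer: .....
..#..
####.
###..
###..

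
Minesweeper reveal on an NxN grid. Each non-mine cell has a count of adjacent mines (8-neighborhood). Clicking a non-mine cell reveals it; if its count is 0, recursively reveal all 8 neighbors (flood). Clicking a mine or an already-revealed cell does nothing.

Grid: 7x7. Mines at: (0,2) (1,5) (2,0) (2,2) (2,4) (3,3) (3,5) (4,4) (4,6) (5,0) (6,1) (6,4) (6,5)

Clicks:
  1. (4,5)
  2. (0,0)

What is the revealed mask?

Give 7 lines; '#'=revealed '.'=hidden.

Click 1 (4,5) count=3: revealed 1 new [(4,5)] -> total=1
Click 2 (0,0) count=0: revealed 4 new [(0,0) (0,1) (1,0) (1,1)] -> total=5

Answer: ##.....
##.....
.......
.......
.....#.
.......
.......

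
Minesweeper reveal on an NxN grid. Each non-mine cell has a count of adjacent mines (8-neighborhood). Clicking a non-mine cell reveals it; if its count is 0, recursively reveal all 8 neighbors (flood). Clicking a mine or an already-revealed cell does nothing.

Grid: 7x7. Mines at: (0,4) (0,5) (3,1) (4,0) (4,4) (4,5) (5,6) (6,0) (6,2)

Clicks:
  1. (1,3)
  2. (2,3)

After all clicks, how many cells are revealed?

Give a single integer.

Click 1 (1,3) count=1: revealed 1 new [(1,3)] -> total=1
Click 2 (2,3) count=0: revealed 22 new [(0,0) (0,1) (0,2) (0,3) (1,0) (1,1) (1,2) (1,4) (1,5) (1,6) (2,0) (2,1) (2,2) (2,3) (2,4) (2,5) (2,6) (3,2) (3,3) (3,4) (3,5) (3,6)] -> total=23

Answer: 23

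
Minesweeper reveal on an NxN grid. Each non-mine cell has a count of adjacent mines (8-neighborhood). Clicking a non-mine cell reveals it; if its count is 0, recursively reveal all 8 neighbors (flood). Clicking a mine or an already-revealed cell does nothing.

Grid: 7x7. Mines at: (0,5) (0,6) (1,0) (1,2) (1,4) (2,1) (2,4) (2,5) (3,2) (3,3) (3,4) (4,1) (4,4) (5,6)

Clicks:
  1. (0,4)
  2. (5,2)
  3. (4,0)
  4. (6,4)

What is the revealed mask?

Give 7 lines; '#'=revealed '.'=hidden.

Click 1 (0,4) count=2: revealed 1 new [(0,4)] -> total=1
Click 2 (5,2) count=1: revealed 1 new [(5,2)] -> total=2
Click 3 (4,0) count=1: revealed 1 new [(4,0)] -> total=3
Click 4 (6,4) count=0: revealed 11 new [(5,0) (5,1) (5,3) (5,4) (5,5) (6,0) (6,1) (6,2) (6,3) (6,4) (6,5)] -> total=14

Answer: ....#..
.......
.......
.......
#......
######.
######.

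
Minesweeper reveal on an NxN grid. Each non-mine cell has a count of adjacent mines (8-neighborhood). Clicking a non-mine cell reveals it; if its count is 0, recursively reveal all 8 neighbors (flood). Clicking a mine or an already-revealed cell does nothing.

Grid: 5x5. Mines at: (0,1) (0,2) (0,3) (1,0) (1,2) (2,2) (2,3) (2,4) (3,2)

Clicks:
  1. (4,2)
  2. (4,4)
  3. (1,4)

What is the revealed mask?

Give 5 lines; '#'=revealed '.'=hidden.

Answer: .....
....#
.....
...##
..###

Derivation:
Click 1 (4,2) count=1: revealed 1 new [(4,2)] -> total=1
Click 2 (4,4) count=0: revealed 4 new [(3,3) (3,4) (4,3) (4,4)] -> total=5
Click 3 (1,4) count=3: revealed 1 new [(1,4)] -> total=6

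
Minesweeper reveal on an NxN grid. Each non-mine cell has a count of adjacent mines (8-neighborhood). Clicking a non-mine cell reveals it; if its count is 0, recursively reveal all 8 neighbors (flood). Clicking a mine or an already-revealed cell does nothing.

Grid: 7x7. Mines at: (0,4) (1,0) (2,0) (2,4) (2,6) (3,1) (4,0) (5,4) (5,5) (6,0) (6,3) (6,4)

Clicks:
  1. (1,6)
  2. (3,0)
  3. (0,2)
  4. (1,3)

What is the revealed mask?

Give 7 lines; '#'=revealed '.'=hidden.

Click 1 (1,6) count=1: revealed 1 new [(1,6)] -> total=1
Click 2 (3,0) count=3: revealed 1 new [(3,0)] -> total=2
Click 3 (0,2) count=0: revealed 9 new [(0,1) (0,2) (0,3) (1,1) (1,2) (1,3) (2,1) (2,2) (2,3)] -> total=11
Click 4 (1,3) count=2: revealed 0 new [(none)] -> total=11

Answer: .###...
.###..#
.###...
#......
.......
.......
.......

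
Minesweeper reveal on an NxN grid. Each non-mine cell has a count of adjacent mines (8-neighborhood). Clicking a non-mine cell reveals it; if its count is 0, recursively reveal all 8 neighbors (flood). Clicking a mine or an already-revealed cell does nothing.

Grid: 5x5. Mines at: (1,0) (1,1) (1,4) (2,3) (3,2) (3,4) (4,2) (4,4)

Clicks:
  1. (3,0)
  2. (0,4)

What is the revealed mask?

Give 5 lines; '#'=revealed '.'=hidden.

Click 1 (3,0) count=0: revealed 6 new [(2,0) (2,1) (3,0) (3,1) (4,0) (4,1)] -> total=6
Click 2 (0,4) count=1: revealed 1 new [(0,4)] -> total=7

Answer: ....#
.....
##...
##...
##...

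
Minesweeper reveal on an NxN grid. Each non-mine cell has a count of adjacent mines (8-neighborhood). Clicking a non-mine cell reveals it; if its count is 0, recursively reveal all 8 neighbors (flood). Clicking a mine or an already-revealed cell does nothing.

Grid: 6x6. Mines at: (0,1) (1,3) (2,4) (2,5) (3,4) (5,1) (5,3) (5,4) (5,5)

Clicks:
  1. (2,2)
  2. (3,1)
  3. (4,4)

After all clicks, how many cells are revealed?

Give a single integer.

Answer: 16

Derivation:
Click 1 (2,2) count=1: revealed 1 new [(2,2)] -> total=1
Click 2 (3,1) count=0: revealed 14 new [(1,0) (1,1) (1,2) (2,0) (2,1) (2,3) (3,0) (3,1) (3,2) (3,3) (4,0) (4,1) (4,2) (4,3)] -> total=15
Click 3 (4,4) count=4: revealed 1 new [(4,4)] -> total=16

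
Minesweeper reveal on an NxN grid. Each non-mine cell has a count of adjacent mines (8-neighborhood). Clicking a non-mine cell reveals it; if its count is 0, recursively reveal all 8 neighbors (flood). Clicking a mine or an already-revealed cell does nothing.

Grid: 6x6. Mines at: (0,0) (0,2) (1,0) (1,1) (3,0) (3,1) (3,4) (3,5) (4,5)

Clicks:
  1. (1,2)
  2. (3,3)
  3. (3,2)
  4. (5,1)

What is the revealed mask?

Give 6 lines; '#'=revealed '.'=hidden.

Answer: ......
..#...
......
..##..
#####.
#####.

Derivation:
Click 1 (1,2) count=2: revealed 1 new [(1,2)] -> total=1
Click 2 (3,3) count=1: revealed 1 new [(3,3)] -> total=2
Click 3 (3,2) count=1: revealed 1 new [(3,2)] -> total=3
Click 4 (5,1) count=0: revealed 10 new [(4,0) (4,1) (4,2) (4,3) (4,4) (5,0) (5,1) (5,2) (5,3) (5,4)] -> total=13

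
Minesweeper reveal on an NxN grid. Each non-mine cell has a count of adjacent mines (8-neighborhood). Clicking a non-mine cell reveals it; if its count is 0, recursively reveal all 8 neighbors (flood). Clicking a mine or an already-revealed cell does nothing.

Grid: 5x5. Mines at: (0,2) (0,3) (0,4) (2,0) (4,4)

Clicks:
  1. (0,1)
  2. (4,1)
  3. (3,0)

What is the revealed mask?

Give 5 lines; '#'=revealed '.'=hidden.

Answer: .#...
.####
.####
#####
####.

Derivation:
Click 1 (0,1) count=1: revealed 1 new [(0,1)] -> total=1
Click 2 (4,1) count=0: revealed 17 new [(1,1) (1,2) (1,3) (1,4) (2,1) (2,2) (2,3) (2,4) (3,0) (3,1) (3,2) (3,3) (3,4) (4,0) (4,1) (4,2) (4,3)] -> total=18
Click 3 (3,0) count=1: revealed 0 new [(none)] -> total=18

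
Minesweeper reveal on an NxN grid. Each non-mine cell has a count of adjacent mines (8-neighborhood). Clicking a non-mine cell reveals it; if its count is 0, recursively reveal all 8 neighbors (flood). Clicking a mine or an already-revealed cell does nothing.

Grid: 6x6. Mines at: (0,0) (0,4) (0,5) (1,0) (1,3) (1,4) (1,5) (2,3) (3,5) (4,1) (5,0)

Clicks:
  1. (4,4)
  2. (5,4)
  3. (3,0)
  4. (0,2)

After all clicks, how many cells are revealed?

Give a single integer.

Click 1 (4,4) count=1: revealed 1 new [(4,4)] -> total=1
Click 2 (5,4) count=0: revealed 10 new [(3,2) (3,3) (3,4) (4,2) (4,3) (4,5) (5,2) (5,3) (5,4) (5,5)] -> total=11
Click 3 (3,0) count=1: revealed 1 new [(3,0)] -> total=12
Click 4 (0,2) count=1: revealed 1 new [(0,2)] -> total=13

Answer: 13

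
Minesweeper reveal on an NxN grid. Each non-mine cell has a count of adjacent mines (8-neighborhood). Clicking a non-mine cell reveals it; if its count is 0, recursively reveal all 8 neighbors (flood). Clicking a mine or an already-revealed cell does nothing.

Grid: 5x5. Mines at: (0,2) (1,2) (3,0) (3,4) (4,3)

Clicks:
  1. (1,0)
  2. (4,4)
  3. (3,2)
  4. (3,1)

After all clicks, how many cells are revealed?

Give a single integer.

Click 1 (1,0) count=0: revealed 6 new [(0,0) (0,1) (1,0) (1,1) (2,0) (2,1)] -> total=6
Click 2 (4,4) count=2: revealed 1 new [(4,4)] -> total=7
Click 3 (3,2) count=1: revealed 1 new [(3,2)] -> total=8
Click 4 (3,1) count=1: revealed 1 new [(3,1)] -> total=9

Answer: 9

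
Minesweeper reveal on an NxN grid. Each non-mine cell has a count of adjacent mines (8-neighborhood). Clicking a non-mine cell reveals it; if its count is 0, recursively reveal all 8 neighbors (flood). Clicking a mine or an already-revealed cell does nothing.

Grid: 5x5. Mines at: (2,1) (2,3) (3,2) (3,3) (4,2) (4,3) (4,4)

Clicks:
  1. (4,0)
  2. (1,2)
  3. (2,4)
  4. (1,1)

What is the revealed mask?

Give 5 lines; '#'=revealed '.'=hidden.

Answer: .....
.##..
....#
##...
##...

Derivation:
Click 1 (4,0) count=0: revealed 4 new [(3,0) (3,1) (4,0) (4,1)] -> total=4
Click 2 (1,2) count=2: revealed 1 new [(1,2)] -> total=5
Click 3 (2,4) count=2: revealed 1 new [(2,4)] -> total=6
Click 4 (1,1) count=1: revealed 1 new [(1,1)] -> total=7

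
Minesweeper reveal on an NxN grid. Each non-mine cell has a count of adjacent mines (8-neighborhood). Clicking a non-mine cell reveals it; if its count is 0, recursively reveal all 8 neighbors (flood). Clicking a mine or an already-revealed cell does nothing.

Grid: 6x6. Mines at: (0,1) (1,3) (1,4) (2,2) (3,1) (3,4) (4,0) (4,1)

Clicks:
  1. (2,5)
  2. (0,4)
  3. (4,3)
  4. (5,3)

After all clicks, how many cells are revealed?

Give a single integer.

Answer: 10

Derivation:
Click 1 (2,5) count=2: revealed 1 new [(2,5)] -> total=1
Click 2 (0,4) count=2: revealed 1 new [(0,4)] -> total=2
Click 3 (4,3) count=1: revealed 1 new [(4,3)] -> total=3
Click 4 (5,3) count=0: revealed 7 new [(4,2) (4,4) (4,5) (5,2) (5,3) (5,4) (5,5)] -> total=10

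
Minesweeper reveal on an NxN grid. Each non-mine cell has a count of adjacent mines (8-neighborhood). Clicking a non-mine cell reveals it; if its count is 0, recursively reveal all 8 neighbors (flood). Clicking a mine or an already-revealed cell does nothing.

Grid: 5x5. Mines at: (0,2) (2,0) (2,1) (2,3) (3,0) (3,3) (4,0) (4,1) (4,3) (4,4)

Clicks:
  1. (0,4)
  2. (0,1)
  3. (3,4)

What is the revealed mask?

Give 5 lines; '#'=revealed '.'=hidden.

Answer: .#.##
...##
.....
....#
.....

Derivation:
Click 1 (0,4) count=0: revealed 4 new [(0,3) (0,4) (1,3) (1,4)] -> total=4
Click 2 (0,1) count=1: revealed 1 new [(0,1)] -> total=5
Click 3 (3,4) count=4: revealed 1 new [(3,4)] -> total=6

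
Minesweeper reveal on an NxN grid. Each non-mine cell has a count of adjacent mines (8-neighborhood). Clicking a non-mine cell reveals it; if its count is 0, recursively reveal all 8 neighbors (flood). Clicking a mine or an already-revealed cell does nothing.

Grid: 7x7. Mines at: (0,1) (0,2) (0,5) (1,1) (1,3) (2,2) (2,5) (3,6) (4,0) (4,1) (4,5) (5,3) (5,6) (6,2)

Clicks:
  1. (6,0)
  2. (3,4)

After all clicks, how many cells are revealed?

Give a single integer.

Answer: 5

Derivation:
Click 1 (6,0) count=0: revealed 4 new [(5,0) (5,1) (6,0) (6,1)] -> total=4
Click 2 (3,4) count=2: revealed 1 new [(3,4)] -> total=5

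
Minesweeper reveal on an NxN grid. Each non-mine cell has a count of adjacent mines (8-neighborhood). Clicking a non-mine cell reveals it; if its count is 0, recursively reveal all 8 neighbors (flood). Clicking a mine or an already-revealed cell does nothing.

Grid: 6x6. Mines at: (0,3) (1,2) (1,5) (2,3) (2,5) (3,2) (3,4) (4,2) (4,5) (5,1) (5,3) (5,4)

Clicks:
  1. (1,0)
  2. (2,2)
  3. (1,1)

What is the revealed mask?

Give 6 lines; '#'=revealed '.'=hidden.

Answer: ##....
##....
###...
##....
##....
......

Derivation:
Click 1 (1,0) count=0: revealed 10 new [(0,0) (0,1) (1,0) (1,1) (2,0) (2,1) (3,0) (3,1) (4,0) (4,1)] -> total=10
Click 2 (2,2) count=3: revealed 1 new [(2,2)] -> total=11
Click 3 (1,1) count=1: revealed 0 new [(none)] -> total=11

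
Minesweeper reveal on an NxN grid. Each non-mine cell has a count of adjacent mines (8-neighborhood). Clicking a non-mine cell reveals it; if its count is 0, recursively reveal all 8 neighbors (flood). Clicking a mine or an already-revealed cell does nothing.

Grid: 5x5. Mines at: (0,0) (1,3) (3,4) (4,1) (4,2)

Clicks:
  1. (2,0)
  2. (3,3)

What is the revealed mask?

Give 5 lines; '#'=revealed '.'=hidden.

Click 1 (2,0) count=0: revealed 9 new [(1,0) (1,1) (1,2) (2,0) (2,1) (2,2) (3,0) (3,1) (3,2)] -> total=9
Click 2 (3,3) count=2: revealed 1 new [(3,3)] -> total=10

Answer: .....
###..
###..
####.
.....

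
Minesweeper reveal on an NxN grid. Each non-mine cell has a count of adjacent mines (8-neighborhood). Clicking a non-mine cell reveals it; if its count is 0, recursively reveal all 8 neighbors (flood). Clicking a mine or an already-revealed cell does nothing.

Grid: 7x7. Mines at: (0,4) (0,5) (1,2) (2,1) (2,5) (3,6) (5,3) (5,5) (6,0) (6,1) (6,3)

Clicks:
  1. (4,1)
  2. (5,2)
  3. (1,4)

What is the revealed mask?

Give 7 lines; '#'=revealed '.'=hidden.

Answer: .......
....#..
.......
###....
###....
###....
.......

Derivation:
Click 1 (4,1) count=0: revealed 9 new [(3,0) (3,1) (3,2) (4,0) (4,1) (4,2) (5,0) (5,1) (5,2)] -> total=9
Click 2 (5,2) count=3: revealed 0 new [(none)] -> total=9
Click 3 (1,4) count=3: revealed 1 new [(1,4)] -> total=10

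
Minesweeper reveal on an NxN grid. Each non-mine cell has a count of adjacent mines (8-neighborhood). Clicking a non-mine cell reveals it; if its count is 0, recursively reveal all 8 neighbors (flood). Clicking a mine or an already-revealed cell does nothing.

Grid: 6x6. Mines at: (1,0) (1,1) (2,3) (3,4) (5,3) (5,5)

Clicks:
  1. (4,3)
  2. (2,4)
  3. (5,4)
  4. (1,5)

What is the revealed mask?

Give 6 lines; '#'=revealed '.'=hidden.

Click 1 (4,3) count=2: revealed 1 new [(4,3)] -> total=1
Click 2 (2,4) count=2: revealed 1 new [(2,4)] -> total=2
Click 3 (5,4) count=2: revealed 1 new [(5,4)] -> total=3
Click 4 (1,5) count=0: revealed 9 new [(0,2) (0,3) (0,4) (0,5) (1,2) (1,3) (1,4) (1,5) (2,5)] -> total=12

Answer: ..####
..####
....##
......
...#..
....#.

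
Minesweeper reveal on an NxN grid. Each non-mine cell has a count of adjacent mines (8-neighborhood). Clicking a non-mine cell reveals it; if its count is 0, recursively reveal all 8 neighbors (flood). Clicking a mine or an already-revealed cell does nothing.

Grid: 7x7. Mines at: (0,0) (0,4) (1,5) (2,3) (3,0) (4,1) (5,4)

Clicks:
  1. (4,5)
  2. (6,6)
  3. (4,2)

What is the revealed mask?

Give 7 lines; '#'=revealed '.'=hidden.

Answer: .......
.......
....###
....###
..#.###
.....##
.....##

Derivation:
Click 1 (4,5) count=1: revealed 1 new [(4,5)] -> total=1
Click 2 (6,6) count=0: revealed 12 new [(2,4) (2,5) (2,6) (3,4) (3,5) (3,6) (4,4) (4,6) (5,5) (5,6) (6,5) (6,6)] -> total=13
Click 3 (4,2) count=1: revealed 1 new [(4,2)] -> total=14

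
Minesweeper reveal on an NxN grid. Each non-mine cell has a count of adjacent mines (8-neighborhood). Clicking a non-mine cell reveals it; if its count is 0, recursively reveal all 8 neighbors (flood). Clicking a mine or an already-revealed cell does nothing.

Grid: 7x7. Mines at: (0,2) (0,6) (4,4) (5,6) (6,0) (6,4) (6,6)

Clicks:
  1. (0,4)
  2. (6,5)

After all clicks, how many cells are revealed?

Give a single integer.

Click 1 (0,4) count=0: revealed 39 new [(0,0) (0,1) (0,3) (0,4) (0,5) (1,0) (1,1) (1,2) (1,3) (1,4) (1,5) (1,6) (2,0) (2,1) (2,2) (2,3) (2,4) (2,5) (2,6) (3,0) (3,1) (3,2) (3,3) (3,4) (3,5) (3,6) (4,0) (4,1) (4,2) (4,3) (4,5) (4,6) (5,0) (5,1) (5,2) (5,3) (6,1) (6,2) (6,3)] -> total=39
Click 2 (6,5) count=3: revealed 1 new [(6,5)] -> total=40

Answer: 40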